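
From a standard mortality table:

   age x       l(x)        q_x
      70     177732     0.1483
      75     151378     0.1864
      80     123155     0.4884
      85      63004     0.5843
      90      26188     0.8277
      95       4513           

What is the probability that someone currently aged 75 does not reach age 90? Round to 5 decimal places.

P(die before 90 | alive at 75) = 1 − l(90)/l(75) = 1 − 26188/151378 = (125190)/151378 = 0.827003.

0.82700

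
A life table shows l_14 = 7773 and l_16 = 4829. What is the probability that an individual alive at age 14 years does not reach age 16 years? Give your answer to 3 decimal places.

0.379

P(die before 16 | alive at 14) = 1 − l_16/l_14 = 1 − 4829/7773 = (2944)/7773 = 0.378747.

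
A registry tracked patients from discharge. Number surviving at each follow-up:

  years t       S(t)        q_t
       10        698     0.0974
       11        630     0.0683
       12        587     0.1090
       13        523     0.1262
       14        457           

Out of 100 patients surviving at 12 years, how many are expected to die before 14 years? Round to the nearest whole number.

22

The relevant probability is 1 − 457/587 = 0.221465.
Expected number = 100 × 0.221465 = 22.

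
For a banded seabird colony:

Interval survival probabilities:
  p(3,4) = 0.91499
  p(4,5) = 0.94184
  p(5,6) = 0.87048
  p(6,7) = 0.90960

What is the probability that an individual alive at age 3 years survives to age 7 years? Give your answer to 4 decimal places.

Chaining the interval survival probabilities: 0.91499 × 0.94184 × 0.87048 × 0.90960.
= 0.682343.

0.6823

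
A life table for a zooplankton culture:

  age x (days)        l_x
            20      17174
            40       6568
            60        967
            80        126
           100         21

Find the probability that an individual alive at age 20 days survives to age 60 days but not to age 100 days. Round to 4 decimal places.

0.0551

This is the probability of reaching 60 but not 100, conditional on being alive at 20: (l_60 − l_100) / l_20.
= (967 − 21) / 17174 = 946 / 17174 = 0.055083.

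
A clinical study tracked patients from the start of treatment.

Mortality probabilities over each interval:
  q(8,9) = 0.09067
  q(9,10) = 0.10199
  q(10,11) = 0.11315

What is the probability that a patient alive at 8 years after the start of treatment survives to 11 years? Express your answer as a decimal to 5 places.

The overall survival probability is (1 − 0.09067) × (1 − 0.10199) × (1 − 0.11315).
= 0.90933 × 0.89801 × 0.88685 = 0.724191.

0.72419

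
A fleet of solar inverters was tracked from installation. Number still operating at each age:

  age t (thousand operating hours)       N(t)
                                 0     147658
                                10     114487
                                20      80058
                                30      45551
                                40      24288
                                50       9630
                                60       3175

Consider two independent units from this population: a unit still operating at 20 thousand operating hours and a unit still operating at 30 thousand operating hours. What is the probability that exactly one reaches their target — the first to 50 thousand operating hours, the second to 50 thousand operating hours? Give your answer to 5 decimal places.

p₁ = N(50)/N(20) = 9630/80058 = 0.120288; p₂ = N(50)/N(30) = 9630/45551 = 0.211411.
P(exactly one) = p₁(1−p₂) + (1−p₁)p₂ = 0.094858 + 0.185981 = 0.280839.

0.28084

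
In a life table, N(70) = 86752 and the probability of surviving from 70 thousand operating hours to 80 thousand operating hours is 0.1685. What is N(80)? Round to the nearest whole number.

14618

N(80) = N(70) × p = 86752 × 0.1685 = 14618.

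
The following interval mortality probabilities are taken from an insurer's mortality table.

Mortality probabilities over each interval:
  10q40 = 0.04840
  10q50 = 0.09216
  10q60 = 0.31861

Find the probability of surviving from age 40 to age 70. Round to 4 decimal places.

Chaining the interval survival probabilities: (1 − 0.04840) × (1 − 0.09216) × (1 − 0.31861).
= 0.95160 × 0.90784 × 0.68139 = 0.588653.

0.5887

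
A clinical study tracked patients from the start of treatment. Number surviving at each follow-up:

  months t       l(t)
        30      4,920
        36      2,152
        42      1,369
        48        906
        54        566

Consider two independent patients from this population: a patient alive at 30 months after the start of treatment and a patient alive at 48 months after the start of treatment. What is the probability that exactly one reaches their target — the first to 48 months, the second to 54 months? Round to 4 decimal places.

0.5788

p₁ = l(48)/l(30) = 906/4,920 = 0.184146; p₂ = l(54)/l(48) = 566/906 = 0.624724.
P(exactly one) = p₁(1−p₂) + (1−p₁)p₂ = 0.069106 + 0.509684 = 0.578789.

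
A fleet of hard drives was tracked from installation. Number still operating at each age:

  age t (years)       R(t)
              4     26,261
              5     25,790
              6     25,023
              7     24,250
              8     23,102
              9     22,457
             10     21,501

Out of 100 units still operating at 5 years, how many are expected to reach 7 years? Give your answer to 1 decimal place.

94.0

The relevant probability is 24,250/25,790 = 0.940287.
Expected number = 100 × 0.940287 = 94.0.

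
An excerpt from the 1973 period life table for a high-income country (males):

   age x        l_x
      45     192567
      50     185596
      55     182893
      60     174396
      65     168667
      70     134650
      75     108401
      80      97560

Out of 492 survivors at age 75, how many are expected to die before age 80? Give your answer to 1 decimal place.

49.2

The relevant probability is 1 − 97560/108401 = 0.100008.
Expected number = 492 × 0.100008 = 49.2.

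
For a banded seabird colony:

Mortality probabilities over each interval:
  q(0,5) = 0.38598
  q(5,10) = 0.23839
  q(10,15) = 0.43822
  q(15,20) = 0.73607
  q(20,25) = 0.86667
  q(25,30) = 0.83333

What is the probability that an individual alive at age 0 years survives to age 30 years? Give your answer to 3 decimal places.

0.002

The overall survival probability is (1 − 0.38598) × (1 − 0.23839) × (1 − 0.43822) × (1 − 0.73607) × (1 − 0.86667) × (1 − 0.83333).
= 0.61402 × 0.76161 × 0.56178 × 0.26393 × 0.13333 × 0.16667 = 0.001541.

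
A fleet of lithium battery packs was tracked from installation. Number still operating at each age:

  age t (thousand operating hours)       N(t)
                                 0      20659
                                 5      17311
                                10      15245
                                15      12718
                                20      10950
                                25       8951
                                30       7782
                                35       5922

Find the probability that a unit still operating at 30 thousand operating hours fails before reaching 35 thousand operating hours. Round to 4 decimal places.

P(fail before 35 | operational at 30) = 1 − N(35)/N(30) = 1 − 5922/7782 = (1860)/7782 = 0.239013.

0.2390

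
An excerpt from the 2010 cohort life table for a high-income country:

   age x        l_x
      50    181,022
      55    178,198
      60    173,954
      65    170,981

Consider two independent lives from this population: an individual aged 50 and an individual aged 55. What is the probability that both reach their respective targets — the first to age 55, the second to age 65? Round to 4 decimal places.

p₁ = l_55/l_50 = 178,198/181,022 = 0.984400; p₂ = l_65/l_55 = 170,981/178,198 = 0.959500.
P(both) = p₁ × p₂ = 0.984400 × 0.959500 = 0.944532.

0.9445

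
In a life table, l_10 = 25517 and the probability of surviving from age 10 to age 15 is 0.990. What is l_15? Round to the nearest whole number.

25262

l_15 = l_10 × p = 25517 × 0.990 = 25262.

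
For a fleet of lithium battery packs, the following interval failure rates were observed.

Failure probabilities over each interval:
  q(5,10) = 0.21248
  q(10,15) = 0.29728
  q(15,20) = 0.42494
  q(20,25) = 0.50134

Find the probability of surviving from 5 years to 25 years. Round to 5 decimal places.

P(survive 5→25) = (1 − 0.21248) × (1 − 0.29728) × (1 − 0.42494) × (1 − 0.50134).
= 0.78752 × 0.70272 × 0.57506 × 0.49866 = 0.158694.

0.15869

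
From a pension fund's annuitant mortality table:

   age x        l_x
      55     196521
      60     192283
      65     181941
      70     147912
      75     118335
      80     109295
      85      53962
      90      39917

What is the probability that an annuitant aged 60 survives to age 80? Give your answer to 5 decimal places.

0.56841

We want 20p60 = l_80/l_60.
The conditional survival probability is l_80/l_60 = 109295/192283 = 0.568407.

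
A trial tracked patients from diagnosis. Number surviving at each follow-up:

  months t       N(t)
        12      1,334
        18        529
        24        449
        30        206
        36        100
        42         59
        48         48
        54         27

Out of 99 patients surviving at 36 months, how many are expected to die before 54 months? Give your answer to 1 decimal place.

72.3

The relevant probability is 1 − 27/100 = 0.730000.
Expected number = 99 × 0.730000 = 72.3.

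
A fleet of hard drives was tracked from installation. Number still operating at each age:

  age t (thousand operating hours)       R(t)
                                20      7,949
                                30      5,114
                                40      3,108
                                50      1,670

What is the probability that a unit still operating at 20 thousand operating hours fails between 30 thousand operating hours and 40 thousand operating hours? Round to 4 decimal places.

0.2524

This is the probability of reaching 30 but not 40, conditional on being operational at 20: (R(30) − R(40)) / R(20).
= (5,114 − 3,108) / 7,949 = 2,006 / 7,949 = 0.252359.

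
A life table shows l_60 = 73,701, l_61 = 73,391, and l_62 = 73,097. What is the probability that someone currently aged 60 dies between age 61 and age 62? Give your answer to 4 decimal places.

We want 1|1q60 = (l_61 − l_62)/l_60.
This is the probability of reaching 61 but not 62, conditional on being alive at 60: (l_61 − l_62) / l_60.
= (73,391 − 73,097) / 73,701 = 294 / 73,701 = 0.003989.

0.0040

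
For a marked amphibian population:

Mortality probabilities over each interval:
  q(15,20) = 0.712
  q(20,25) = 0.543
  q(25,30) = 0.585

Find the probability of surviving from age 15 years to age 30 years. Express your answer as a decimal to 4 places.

Chaining the interval survival probabilities: (1 − 0.712) × (1 − 0.543) × (1 − 0.585).
= 0.288 × 0.457 × 0.415 = 0.054621.

0.0546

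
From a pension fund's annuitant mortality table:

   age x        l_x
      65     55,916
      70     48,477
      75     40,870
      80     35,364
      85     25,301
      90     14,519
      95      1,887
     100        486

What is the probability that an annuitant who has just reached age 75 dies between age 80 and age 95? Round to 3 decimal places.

We want 5|15q75 = (l_80 − l_95)/l_75.
This is the probability of reaching 80 but not 95, conditional on being alive at 75: (l_80 − l_95) / l_75.
= (35,364 − 1,887) / 40,870 = 33,477 / 40,870 = 0.819109.

0.819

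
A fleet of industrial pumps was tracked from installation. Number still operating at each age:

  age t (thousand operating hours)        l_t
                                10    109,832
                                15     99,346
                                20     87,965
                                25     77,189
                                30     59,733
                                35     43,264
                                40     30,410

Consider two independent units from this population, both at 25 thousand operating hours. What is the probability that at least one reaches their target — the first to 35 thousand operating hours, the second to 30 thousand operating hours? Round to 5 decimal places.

p₁ = l_35/l_25 = 43,264/77,189 = 0.560494; p₂ = l_30/l_25 = 59,733/77,189 = 0.773854.
P(at least one) = 1 − (1−p₁)(1−p₂) = 1 − 0.439506 × 0.226146 = 0.900607.

0.90061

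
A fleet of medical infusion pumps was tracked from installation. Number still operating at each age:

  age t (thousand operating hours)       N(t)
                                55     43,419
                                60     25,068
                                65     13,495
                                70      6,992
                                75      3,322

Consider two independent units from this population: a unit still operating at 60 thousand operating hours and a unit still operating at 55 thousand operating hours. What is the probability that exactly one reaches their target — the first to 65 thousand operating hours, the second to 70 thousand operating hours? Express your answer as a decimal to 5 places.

p₁ = N(65)/N(60) = 13,495/25,068 = 0.538336; p₂ = N(70)/N(55) = 6,992/43,419 = 0.161035.
P(exactly one) = p₁(1−p₂) + (1−p₁)p₂ = 0.451645 + 0.074344 = 0.525989.

0.52599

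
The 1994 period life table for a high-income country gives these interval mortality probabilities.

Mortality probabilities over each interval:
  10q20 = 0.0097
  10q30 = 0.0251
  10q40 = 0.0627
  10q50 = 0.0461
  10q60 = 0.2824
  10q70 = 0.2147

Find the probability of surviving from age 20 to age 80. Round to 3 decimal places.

Survival from 20 to 80 is the product of surviving each interval: (1 − 0.0097) × (1 − 0.0251) × (1 − 0.0627) × (1 − 0.0461) × (1 − 0.2824) × (1 − 0.2147).
= 0.9903 × 0.9749 × 0.9373 × 0.9539 × 0.7176 × 0.7853 = 0.486437.

0.486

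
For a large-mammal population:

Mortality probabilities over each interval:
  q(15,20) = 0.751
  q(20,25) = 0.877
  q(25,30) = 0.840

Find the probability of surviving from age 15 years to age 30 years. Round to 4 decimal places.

0.0049

P(survive 15→30) = (1 − 0.751) × (1 − 0.877) × (1 − 0.840).
= 0.249 × 0.123 × 0.160 = 0.004900.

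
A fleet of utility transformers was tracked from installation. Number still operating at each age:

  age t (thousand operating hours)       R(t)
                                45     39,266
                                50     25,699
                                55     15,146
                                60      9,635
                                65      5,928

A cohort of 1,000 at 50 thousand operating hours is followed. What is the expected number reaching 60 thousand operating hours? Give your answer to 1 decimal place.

The relevant probability is 9,635/25,699 = 0.374917.
Expected number = 1,000 × 0.374917 = 374.9.

374.9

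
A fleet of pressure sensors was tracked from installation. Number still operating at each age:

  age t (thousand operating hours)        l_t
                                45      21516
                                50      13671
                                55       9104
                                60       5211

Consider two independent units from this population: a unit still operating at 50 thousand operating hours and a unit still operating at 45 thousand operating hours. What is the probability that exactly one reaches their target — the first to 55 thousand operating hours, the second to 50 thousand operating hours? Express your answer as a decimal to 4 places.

p₁ = l_55/l_50 = 9104/13671 = 0.665935; p₂ = l_50/l_45 = 13671/21516 = 0.635388.
P(exactly one) = p₁(1−p₂) + (1−p₁)p₂ = 0.242808 + 0.212261 = 0.455069.

0.4551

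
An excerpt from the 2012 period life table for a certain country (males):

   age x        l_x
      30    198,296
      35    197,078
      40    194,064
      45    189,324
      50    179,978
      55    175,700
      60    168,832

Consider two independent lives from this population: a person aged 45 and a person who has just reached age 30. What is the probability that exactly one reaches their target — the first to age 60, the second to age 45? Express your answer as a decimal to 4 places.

0.1437

p₁ = l_60/l_45 = 168,832/189,324 = 0.891762; p₂ = l_45/l_30 = 189,324/198,296 = 0.954755.
P(exactly one) = p₁(1−p₂) + (1−p₁)p₂ = 0.040348 + 0.103341 = 0.143689.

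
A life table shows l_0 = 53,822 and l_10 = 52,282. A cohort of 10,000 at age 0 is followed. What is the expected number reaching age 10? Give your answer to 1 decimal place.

9713.9

The relevant probability is 52,282/53,822 = 0.971387.
Expected number = 10,000 × 0.971387 = 9713.9.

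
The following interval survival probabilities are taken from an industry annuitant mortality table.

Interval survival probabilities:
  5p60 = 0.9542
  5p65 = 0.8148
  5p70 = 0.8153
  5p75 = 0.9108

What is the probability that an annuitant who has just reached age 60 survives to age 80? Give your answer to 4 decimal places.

0.5773

Survival from 60 to 80 is the product of surviving each interval: 0.9542 × 0.8148 × 0.8153 × 0.9108.
= 0.577339.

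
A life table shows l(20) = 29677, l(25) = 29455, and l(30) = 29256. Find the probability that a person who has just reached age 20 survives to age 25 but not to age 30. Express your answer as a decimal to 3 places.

0.007

This is the probability of reaching 25 but not 30, conditional on being alive at 20: (l(25) − l(30)) / l(20).
= (29455 − 29256) / 29677 = 199 / 29677 = 0.006706.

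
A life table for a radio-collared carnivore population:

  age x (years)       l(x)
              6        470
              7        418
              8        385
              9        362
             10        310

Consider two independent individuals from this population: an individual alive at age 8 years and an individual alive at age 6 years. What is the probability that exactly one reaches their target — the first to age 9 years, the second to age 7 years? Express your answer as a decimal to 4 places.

0.1572

p₁ = l(9)/l(8) = 362/385 = 0.940260; p₂ = l(7)/l(6) = 418/470 = 0.889362.
P(exactly one) = p₁(1−p₂) + (1−p₁)p₂ = 0.104028 + 0.053130 = 0.157159.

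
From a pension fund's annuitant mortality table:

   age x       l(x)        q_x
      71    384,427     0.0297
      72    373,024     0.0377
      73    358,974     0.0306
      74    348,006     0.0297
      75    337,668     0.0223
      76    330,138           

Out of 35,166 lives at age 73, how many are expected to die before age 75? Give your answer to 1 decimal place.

The relevant probability is 1 − 337,668/358,974 = 0.059352.
Expected number = 35,166 × 0.059352 = 2087.2.

2087.2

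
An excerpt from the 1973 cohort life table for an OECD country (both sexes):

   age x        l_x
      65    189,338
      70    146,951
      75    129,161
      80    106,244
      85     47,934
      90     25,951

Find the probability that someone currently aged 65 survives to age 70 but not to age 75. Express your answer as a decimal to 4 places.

0.0940

We want 5|5q65 = (l_70 − l_75)/l_65.
This is the probability of reaching 70 but not 75, conditional on being alive at 65: (l_70 − l_75) / l_65.
= (146,951 − 129,161) / 189,338 = 17,790 / 189,338 = 0.093959.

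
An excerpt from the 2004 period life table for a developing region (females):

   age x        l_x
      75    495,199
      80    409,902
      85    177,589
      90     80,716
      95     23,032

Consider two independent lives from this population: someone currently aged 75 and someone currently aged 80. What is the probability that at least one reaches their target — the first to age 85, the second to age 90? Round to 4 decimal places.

p₁ = l_85/l_75 = 177,589/495,199 = 0.358621; p₂ = l_90/l_80 = 80,716/409,902 = 0.196915.
P(at least one) = 1 − (1−p₁)(1−p₂) = 1 − 0.641379 × 0.803085 = 0.484918.

0.4849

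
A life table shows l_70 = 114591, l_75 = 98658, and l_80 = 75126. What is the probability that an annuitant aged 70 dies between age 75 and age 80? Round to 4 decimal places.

This is the probability of reaching 75 but not 80, conditional on being alive at 70: (l_75 − l_80) / l_70.
= (98658 − 75126) / 114591 = 23532 / 114591 = 0.205356.

0.2054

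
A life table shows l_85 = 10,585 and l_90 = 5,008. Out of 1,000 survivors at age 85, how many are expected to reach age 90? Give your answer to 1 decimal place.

473.1

The relevant probability is 5,008/10,585 = 0.473122.
Expected number = 1,000 × 0.473122 = 473.1.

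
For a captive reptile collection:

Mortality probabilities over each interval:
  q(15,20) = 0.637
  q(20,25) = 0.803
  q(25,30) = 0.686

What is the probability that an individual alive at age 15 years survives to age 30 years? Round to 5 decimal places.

0.02245

P(survive 15→30) = (1 − 0.637) × (1 − 0.803) × (1 − 0.686).
= 0.363 × 0.197 × 0.314 = 0.022454.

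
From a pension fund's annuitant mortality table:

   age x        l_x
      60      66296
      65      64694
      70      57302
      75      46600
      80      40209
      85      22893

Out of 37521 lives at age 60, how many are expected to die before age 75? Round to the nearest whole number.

The relevant probability is 1 − 46600/66296 = 0.297092.
Expected number = 37521 × 0.297092 = 11147.

11147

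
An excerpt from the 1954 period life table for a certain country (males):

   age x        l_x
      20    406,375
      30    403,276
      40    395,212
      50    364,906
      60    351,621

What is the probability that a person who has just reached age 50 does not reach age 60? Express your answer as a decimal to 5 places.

P(die before 60 | alive at 50) = 1 − l_60/l_50 = 1 − 351,621/364,906 = (13,285)/364,906 = 0.036407.

0.03641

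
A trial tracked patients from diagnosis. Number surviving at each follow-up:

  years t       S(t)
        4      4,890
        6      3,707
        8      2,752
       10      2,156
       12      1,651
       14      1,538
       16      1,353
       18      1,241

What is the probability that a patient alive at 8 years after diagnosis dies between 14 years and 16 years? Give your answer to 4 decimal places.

This is the probability of reaching 14 but not 16, conditional on being alive at 8: (S(14) − S(16)) / S(8).
= (1,538 − 1,353) / 2,752 = 185 / 2,752 = 0.067224.

0.0672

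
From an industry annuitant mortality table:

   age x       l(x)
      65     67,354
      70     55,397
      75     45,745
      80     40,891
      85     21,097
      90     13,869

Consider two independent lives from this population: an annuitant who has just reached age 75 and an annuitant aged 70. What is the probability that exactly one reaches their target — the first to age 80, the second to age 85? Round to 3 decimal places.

0.594

p₁ = l(80)/l(75) = 40,891/45,745 = 0.893890; p₂ = l(85)/l(70) = 21,097/55,397 = 0.380833.
P(exactly one) = p₁(1−p₂) + (1−p₁)p₂ = 0.553467 + 0.040410 = 0.593877.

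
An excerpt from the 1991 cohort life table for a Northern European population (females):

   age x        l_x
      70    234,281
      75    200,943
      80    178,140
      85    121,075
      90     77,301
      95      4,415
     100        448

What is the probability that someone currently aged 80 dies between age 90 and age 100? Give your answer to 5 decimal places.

We want 10|10q80 = (l_90 − l_100)/l_80.
This is the probability of reaching 90 but not 100, conditional on being alive at 80: (l_90 − l_100) / l_80.
= (77,301 − 448) / 178,140 = 76,853 / 178,140 = 0.431419.

0.43142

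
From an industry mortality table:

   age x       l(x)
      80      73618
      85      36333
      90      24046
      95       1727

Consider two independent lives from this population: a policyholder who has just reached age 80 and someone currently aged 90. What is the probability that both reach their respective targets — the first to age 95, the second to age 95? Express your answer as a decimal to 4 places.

p₁ = l(95)/l(80) = 1727/73618 = 0.023459; p₂ = l(95)/l(90) = 1727/24046 = 0.071821.
P(both) = p₁ × p₂ = 0.023459 × 0.071821 = 0.001685.

0.0017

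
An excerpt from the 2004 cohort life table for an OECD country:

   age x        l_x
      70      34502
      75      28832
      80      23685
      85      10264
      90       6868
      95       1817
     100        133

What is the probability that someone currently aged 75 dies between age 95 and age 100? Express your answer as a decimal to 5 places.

This is the probability of reaching 95 but not 100, conditional on being alive at 75: (l_95 − l_100) / l_75.
= (1817 − 133) / 28832 = 1684 / 28832 = 0.058407.

0.05841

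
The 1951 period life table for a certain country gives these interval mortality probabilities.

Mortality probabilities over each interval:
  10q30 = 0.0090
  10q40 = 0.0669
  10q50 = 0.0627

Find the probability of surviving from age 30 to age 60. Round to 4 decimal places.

0.8667

The overall survival probability is (1 − 0.0090) × (1 − 0.0669) × (1 − 0.0627).
= 0.9910 × 0.9331 × 0.9373 = 0.866723.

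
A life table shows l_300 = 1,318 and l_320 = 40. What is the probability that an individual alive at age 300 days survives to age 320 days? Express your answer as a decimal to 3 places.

The conditional survival probability is l_320/l_300 = 40/1,318 = 0.030349.

0.030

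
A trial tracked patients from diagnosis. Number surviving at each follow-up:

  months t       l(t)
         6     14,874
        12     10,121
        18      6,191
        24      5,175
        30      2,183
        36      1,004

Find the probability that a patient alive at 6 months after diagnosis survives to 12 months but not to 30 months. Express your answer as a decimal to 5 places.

This is the probability of reaching 12 but not 30, conditional on being alive at 6: (l(12) − l(30)) / l(6).
= (10,121 − 2,183) / 14,874 = 7,938 / 14,874 = 0.533683.

0.53368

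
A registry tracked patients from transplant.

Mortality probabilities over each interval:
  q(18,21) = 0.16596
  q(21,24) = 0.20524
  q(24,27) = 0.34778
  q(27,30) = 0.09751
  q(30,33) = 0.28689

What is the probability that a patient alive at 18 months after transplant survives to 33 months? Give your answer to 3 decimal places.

0.278

P(survive 18→33) = (1 − 0.16596) × (1 − 0.20524) × (1 − 0.34778) × (1 − 0.09751) × (1 − 0.28689).
= 0.83404 × 0.79476 × 0.65222 × 0.90249 × 0.71311 = 0.278238.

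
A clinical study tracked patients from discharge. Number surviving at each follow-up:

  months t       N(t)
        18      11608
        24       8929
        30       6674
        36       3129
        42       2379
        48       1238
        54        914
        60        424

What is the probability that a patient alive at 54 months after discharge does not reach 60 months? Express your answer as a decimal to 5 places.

P(die before 60 | alive at 54) = 1 − N(60)/N(54) = 1 − 424/914 = (490)/914 = 0.536105.

0.53611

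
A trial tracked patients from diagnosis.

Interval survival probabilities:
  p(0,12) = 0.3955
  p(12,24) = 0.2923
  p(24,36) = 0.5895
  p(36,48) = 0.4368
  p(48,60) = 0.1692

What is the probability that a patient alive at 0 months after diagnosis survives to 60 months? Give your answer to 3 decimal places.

0.005

Survival from 0 to 60 is the product of surviving each interval: 0.3955 × 0.2923 × 0.5895 × 0.4368 × 0.1692.
= 0.005037.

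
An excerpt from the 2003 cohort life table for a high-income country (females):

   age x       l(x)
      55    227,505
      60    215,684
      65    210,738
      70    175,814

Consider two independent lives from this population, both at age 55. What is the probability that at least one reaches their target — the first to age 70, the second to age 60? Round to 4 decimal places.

p₁ = l(70)/l(55) = 175,814/227,505 = 0.772792; p₂ = l(60)/l(55) = 215,684/227,505 = 0.948041.
P(at least one) = 1 − (1−p₁)(1−p₂) = 1 − 0.227208 × 0.051959 = 0.988194.

0.9882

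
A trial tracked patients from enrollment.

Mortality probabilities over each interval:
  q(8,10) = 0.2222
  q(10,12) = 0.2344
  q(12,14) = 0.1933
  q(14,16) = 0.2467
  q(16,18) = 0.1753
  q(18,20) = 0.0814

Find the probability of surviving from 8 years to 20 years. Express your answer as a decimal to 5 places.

Chaining the interval survival probabilities: (1 − 0.2222) × (1 − 0.2344) × (1 − 0.1933) × (1 − 0.2467) × (1 − 0.1753) × (1 − 0.0814).
= 0.7778 × 0.7656 × 0.8067 × 0.7533 × 0.8247 × 0.9186 = 0.274140.

0.27414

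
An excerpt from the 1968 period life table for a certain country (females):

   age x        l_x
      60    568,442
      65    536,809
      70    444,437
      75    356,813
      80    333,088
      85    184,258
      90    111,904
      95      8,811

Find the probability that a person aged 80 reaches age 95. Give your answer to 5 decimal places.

We want 15p80 = l_95/l_80.
The conditional survival probability is l_95/l_80 = 8,811/333,088 = 0.026452.

0.02645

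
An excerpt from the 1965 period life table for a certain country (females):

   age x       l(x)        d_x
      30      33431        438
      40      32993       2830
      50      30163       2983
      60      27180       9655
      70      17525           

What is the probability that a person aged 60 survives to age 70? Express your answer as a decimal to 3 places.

The conditional survival probability is l(70)/l(60) = 17525/27180 = 0.644776.

0.645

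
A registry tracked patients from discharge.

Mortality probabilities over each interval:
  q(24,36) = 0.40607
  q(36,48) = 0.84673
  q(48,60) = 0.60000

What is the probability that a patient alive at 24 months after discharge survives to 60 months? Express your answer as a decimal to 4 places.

0.0364

P(survive 24→60) = (1 − 0.40607) × (1 − 0.84673) × (1 − 0.60000).
= 0.59393 × 0.15327 × 0.40000 = 0.036413.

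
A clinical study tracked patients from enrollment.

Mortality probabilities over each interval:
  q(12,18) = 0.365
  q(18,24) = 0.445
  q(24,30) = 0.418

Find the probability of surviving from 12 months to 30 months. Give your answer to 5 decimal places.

0.20511

P(survive 12→30) = (1 − 0.365) × (1 − 0.445) × (1 − 0.418).
= 0.635 × 0.555 × 0.582 = 0.205111.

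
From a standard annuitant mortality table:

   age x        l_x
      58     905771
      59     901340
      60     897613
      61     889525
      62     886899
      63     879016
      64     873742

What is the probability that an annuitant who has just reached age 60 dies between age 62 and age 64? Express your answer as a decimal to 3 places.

This is the probability of reaching 62 but not 64, conditional on being alive at 60: (l_62 − l_64) / l_60.
= (886899 − 873742) / 897613 = 13157 / 897613 = 0.014658.

0.015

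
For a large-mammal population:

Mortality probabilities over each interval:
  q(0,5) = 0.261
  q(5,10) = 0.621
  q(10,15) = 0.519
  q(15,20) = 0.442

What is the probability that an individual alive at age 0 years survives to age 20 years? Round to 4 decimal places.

Survival from 0 to 20 is the product of surviving each interval: (1 − 0.261) × (1 − 0.621) × (1 − 0.519) × (1 − 0.442).
= 0.739 × 0.379 × 0.481 × 0.558 = 0.075173.

0.0752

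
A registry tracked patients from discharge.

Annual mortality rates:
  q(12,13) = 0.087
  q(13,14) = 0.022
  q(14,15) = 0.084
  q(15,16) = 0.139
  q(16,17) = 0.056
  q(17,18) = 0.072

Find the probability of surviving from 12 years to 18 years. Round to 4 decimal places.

Survival from 12 to 18 is the product of surviving each interval: (1 − 0.087) × (1 − 0.022) × (1 − 0.084) × (1 − 0.139) × (1 − 0.056) × (1 − 0.072).
= 0.913 × 0.978 × 0.916 × 0.861 × 0.944 × 0.928 = 0.616919.

0.6169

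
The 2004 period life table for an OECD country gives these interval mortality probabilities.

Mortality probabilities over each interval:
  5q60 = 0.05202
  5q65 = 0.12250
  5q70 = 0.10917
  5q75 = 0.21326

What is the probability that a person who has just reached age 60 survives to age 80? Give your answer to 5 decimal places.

Chaining the interval survival probabilities: (1 − 0.05202) × (1 − 0.12250) × (1 − 0.10917) × (1 − 0.21326).
= 0.94798 × 0.87750 × 0.89083 × 0.78674 = 0.583005.

0.58301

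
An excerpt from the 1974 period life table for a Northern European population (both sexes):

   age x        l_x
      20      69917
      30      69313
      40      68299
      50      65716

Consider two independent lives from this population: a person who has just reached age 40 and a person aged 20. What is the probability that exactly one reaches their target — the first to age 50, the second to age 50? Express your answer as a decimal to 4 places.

0.0934

p₁ = l_50/l_40 = 65716/68299 = 0.962181; p₂ = l_50/l_20 = 65716/69917 = 0.939914.
P(exactly one) = p₁(1−p₂) + (1−p₁)p₂ = 0.057814 + 0.035547 = 0.093360.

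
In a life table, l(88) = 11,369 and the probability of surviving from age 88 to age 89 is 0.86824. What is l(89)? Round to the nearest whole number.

9871

l(89) = l(88) × p = 11,369 × 0.86824 = 9871.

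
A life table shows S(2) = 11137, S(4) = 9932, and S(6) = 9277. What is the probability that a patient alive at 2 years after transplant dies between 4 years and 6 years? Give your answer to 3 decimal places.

0.059

This is the probability of reaching 4 but not 6, conditional on being alive at 2: (S(4) − S(6)) / S(2).
= (9932 − 9277) / 11137 = 655 / 11137 = 0.058813.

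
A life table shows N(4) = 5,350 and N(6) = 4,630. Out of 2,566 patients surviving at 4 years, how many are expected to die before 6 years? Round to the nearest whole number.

345

The relevant probability is 1 − 4,630/5,350 = 0.134579.
Expected number = 2,566 × 0.134579 = 345.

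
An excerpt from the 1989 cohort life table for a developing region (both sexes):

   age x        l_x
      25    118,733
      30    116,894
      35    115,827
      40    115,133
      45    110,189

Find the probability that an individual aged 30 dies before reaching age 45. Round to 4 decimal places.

0.0574

P(die before 45 | alive at 30) = 1 − l_45/l_30 = 1 − 110,189/116,894 = (6,705)/116,894 = 0.057360.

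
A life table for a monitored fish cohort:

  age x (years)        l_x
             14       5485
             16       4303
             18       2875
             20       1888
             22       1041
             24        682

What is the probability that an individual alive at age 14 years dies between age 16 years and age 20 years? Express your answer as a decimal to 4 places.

This is the probability of reaching 16 but not 20, conditional on being alive at 14: (l_16 − l_20) / l_14.
= (4303 − 1888) / 5485 = 2415 / 5485 = 0.440292.

0.4403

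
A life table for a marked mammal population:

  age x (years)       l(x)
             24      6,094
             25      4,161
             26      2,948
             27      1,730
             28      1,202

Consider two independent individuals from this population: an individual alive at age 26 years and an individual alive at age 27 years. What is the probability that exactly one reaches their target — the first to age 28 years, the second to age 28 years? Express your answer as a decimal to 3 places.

0.536

p₁ = l(28)/l(26) = 1,202/2,948 = 0.407734; p₂ = l(28)/l(27) = 1,202/1,730 = 0.694798.
P(exactly one) = p₁(1−p₂) + (1−p₁)p₂ = 0.124441 + 0.411505 = 0.535946.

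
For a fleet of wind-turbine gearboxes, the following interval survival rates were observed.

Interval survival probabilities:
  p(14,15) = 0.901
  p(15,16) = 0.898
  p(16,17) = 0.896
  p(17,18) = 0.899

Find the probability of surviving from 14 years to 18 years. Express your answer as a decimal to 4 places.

0.6517

Chaining the interval survival probabilities: 0.901 × 0.898 × 0.896 × 0.899.
= 0.651732.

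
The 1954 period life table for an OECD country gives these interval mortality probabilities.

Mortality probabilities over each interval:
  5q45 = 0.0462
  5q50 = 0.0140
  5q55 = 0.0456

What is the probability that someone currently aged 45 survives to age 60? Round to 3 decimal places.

0.898

The overall survival probability is (1 − 0.0462) × (1 − 0.0140) × (1 − 0.0456).
= 0.9538 × 0.9860 × 0.9544 = 0.897562.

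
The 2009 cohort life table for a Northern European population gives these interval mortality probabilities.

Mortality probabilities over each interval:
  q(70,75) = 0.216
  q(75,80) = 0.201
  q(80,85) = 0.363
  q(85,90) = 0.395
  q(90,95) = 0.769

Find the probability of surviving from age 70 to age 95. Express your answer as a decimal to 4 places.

The overall survival probability is (1 − 0.216) × (1 − 0.201) × (1 − 0.363) × (1 − 0.395) × (1 − 0.769).
= 0.784 × 0.799 × 0.637 × 0.605 × 0.231 = 0.055766.

0.0558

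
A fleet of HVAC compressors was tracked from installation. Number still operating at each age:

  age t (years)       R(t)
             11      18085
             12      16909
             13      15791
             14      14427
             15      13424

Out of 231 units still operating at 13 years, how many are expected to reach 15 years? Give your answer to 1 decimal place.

196.4

The relevant probability is 13424/15791 = 0.850104.
Expected number = 231 × 0.850104 = 196.4.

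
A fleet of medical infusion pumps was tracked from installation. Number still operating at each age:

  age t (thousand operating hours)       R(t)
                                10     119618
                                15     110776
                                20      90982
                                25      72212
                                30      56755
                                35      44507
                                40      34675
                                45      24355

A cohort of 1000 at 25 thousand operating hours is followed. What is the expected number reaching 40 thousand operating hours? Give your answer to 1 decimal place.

The relevant probability is 34675/72212 = 0.480183.
Expected number = 1000 × 0.480183 = 480.2.

480.2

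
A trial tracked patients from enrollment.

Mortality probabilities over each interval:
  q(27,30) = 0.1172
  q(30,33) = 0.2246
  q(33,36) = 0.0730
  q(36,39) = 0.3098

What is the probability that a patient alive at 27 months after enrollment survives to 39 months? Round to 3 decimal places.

Chaining the interval survival probabilities: (1 − 0.1172) × (1 − 0.2246) × (1 − 0.0730) × (1 − 0.3098).
= 0.8828 × 0.7754 × 0.9270 × 0.6902 = 0.437968.

0.438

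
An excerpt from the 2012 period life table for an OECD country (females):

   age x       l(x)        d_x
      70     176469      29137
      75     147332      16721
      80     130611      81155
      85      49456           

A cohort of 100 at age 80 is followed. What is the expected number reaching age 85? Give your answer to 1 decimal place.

The relevant probability is 49456/130611 = 0.378651.
Expected number = 100 × 0.378651 = 37.9.

37.9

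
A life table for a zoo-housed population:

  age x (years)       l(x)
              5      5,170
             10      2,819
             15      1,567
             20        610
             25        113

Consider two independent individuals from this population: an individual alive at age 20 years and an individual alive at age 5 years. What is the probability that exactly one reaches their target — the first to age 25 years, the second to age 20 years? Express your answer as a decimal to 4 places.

p₁ = l(25)/l(20) = 113/610 = 0.185246; p₂ = l(20)/l(5) = 610/5,170 = 0.117988.
P(exactly one) = p₁(1−p₂) + (1−p₁)p₂ = 0.163389 + 0.096131 = 0.259520.

0.2595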